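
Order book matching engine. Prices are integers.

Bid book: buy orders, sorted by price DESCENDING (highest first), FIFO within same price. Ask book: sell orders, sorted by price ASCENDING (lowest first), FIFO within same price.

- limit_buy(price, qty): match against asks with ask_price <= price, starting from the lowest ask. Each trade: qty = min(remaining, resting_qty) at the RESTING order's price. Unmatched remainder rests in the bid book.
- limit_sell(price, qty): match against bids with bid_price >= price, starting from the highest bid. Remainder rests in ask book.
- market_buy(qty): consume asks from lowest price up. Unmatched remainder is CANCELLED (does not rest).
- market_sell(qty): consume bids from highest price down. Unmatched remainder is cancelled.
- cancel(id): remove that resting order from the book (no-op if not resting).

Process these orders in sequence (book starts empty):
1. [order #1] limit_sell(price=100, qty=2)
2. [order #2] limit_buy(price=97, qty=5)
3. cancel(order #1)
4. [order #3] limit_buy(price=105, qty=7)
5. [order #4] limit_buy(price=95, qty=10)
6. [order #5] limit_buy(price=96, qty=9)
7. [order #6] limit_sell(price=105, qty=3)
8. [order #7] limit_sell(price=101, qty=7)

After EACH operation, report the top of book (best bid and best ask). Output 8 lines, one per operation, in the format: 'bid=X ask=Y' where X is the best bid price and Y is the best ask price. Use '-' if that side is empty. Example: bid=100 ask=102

After op 1 [order #1] limit_sell(price=100, qty=2): fills=none; bids=[-] asks=[#1:2@100]
After op 2 [order #2] limit_buy(price=97, qty=5): fills=none; bids=[#2:5@97] asks=[#1:2@100]
After op 3 cancel(order #1): fills=none; bids=[#2:5@97] asks=[-]
After op 4 [order #3] limit_buy(price=105, qty=7): fills=none; bids=[#3:7@105 #2:5@97] asks=[-]
After op 5 [order #4] limit_buy(price=95, qty=10): fills=none; bids=[#3:7@105 #2:5@97 #4:10@95] asks=[-]
After op 6 [order #5] limit_buy(price=96, qty=9): fills=none; bids=[#3:7@105 #2:5@97 #5:9@96 #4:10@95] asks=[-]
After op 7 [order #6] limit_sell(price=105, qty=3): fills=#3x#6:3@105; bids=[#3:4@105 #2:5@97 #5:9@96 #4:10@95] asks=[-]
After op 8 [order #7] limit_sell(price=101, qty=7): fills=#3x#7:4@105; bids=[#2:5@97 #5:9@96 #4:10@95] asks=[#7:3@101]

Answer: bid=- ask=100
bid=97 ask=100
bid=97 ask=-
bid=105 ask=-
bid=105 ask=-
bid=105 ask=-
bid=105 ask=-
bid=97 ask=101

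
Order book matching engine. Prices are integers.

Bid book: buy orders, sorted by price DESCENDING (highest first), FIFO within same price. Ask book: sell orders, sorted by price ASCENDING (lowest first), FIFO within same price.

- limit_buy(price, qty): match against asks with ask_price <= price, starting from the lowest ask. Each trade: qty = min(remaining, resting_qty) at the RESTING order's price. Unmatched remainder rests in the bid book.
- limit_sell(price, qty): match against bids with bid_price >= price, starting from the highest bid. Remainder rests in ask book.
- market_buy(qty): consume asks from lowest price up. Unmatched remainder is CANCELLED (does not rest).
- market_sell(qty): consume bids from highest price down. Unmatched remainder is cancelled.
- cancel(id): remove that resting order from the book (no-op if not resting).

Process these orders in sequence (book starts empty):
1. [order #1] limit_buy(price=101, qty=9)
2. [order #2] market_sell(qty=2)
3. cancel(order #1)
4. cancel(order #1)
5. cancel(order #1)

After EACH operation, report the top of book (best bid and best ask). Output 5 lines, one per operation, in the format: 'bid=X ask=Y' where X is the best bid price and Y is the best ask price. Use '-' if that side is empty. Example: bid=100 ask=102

After op 1 [order #1] limit_buy(price=101, qty=9): fills=none; bids=[#1:9@101] asks=[-]
After op 2 [order #2] market_sell(qty=2): fills=#1x#2:2@101; bids=[#1:7@101] asks=[-]
After op 3 cancel(order #1): fills=none; bids=[-] asks=[-]
After op 4 cancel(order #1): fills=none; bids=[-] asks=[-]
After op 5 cancel(order #1): fills=none; bids=[-] asks=[-]

Answer: bid=101 ask=-
bid=101 ask=-
bid=- ask=-
bid=- ask=-
bid=- ask=-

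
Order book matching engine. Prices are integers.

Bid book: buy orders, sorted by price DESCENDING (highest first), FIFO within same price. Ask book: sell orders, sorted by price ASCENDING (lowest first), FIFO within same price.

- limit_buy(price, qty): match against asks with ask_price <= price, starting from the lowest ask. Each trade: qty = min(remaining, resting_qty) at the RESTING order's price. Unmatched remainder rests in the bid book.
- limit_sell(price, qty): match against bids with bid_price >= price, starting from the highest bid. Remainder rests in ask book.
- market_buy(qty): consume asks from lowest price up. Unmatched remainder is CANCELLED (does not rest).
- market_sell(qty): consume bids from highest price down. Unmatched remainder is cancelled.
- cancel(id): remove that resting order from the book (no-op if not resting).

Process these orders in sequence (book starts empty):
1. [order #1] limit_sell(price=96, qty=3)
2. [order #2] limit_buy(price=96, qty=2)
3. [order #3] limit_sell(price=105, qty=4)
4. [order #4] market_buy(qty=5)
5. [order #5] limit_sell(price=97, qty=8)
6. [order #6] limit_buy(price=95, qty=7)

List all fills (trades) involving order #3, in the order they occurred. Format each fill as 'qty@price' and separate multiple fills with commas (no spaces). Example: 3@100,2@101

After op 1 [order #1] limit_sell(price=96, qty=3): fills=none; bids=[-] asks=[#1:3@96]
After op 2 [order #2] limit_buy(price=96, qty=2): fills=#2x#1:2@96; bids=[-] asks=[#1:1@96]
After op 3 [order #3] limit_sell(price=105, qty=4): fills=none; bids=[-] asks=[#1:1@96 #3:4@105]
After op 4 [order #4] market_buy(qty=5): fills=#4x#1:1@96 #4x#3:4@105; bids=[-] asks=[-]
After op 5 [order #5] limit_sell(price=97, qty=8): fills=none; bids=[-] asks=[#5:8@97]
After op 6 [order #6] limit_buy(price=95, qty=7): fills=none; bids=[#6:7@95] asks=[#5:8@97]

Answer: 4@105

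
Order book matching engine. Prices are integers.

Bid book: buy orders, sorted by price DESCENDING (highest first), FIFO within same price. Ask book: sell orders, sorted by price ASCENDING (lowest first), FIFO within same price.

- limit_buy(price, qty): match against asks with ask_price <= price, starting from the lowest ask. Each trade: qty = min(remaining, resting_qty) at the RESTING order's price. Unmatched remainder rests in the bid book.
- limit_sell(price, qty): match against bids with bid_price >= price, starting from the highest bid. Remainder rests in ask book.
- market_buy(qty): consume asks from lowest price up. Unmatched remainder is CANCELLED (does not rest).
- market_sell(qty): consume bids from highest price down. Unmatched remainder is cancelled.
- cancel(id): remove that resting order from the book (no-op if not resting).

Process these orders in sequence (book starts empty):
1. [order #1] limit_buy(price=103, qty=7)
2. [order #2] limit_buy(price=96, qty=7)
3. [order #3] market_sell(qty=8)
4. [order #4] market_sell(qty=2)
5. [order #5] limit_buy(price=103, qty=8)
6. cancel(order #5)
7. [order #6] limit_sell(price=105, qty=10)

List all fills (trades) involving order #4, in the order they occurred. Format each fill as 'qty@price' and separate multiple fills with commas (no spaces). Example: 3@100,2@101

Answer: 2@96

Derivation:
After op 1 [order #1] limit_buy(price=103, qty=7): fills=none; bids=[#1:7@103] asks=[-]
After op 2 [order #2] limit_buy(price=96, qty=7): fills=none; bids=[#1:7@103 #2:7@96] asks=[-]
After op 3 [order #3] market_sell(qty=8): fills=#1x#3:7@103 #2x#3:1@96; bids=[#2:6@96] asks=[-]
After op 4 [order #4] market_sell(qty=2): fills=#2x#4:2@96; bids=[#2:4@96] asks=[-]
After op 5 [order #5] limit_buy(price=103, qty=8): fills=none; bids=[#5:8@103 #2:4@96] asks=[-]
After op 6 cancel(order #5): fills=none; bids=[#2:4@96] asks=[-]
After op 7 [order #6] limit_sell(price=105, qty=10): fills=none; bids=[#2:4@96] asks=[#6:10@105]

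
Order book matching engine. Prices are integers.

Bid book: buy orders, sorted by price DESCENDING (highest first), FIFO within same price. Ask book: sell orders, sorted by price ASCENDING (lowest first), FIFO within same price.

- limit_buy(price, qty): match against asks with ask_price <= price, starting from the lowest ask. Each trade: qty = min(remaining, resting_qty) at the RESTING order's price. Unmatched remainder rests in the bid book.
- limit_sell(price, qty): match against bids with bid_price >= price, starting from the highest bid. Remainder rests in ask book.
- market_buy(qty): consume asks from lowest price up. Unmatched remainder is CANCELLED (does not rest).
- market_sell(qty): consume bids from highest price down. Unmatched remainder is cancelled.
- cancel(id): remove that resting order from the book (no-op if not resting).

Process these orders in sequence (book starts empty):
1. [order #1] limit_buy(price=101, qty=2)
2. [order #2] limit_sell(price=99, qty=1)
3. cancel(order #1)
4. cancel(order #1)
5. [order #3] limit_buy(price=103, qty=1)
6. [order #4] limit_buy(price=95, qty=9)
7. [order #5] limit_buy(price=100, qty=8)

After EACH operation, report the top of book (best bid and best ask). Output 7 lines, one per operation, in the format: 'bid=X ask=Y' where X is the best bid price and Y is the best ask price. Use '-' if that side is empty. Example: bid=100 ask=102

After op 1 [order #1] limit_buy(price=101, qty=2): fills=none; bids=[#1:2@101] asks=[-]
After op 2 [order #2] limit_sell(price=99, qty=1): fills=#1x#2:1@101; bids=[#1:1@101] asks=[-]
After op 3 cancel(order #1): fills=none; bids=[-] asks=[-]
After op 4 cancel(order #1): fills=none; bids=[-] asks=[-]
After op 5 [order #3] limit_buy(price=103, qty=1): fills=none; bids=[#3:1@103] asks=[-]
After op 6 [order #4] limit_buy(price=95, qty=9): fills=none; bids=[#3:1@103 #4:9@95] asks=[-]
After op 7 [order #5] limit_buy(price=100, qty=8): fills=none; bids=[#3:1@103 #5:8@100 #4:9@95] asks=[-]

Answer: bid=101 ask=-
bid=101 ask=-
bid=- ask=-
bid=- ask=-
bid=103 ask=-
bid=103 ask=-
bid=103 ask=-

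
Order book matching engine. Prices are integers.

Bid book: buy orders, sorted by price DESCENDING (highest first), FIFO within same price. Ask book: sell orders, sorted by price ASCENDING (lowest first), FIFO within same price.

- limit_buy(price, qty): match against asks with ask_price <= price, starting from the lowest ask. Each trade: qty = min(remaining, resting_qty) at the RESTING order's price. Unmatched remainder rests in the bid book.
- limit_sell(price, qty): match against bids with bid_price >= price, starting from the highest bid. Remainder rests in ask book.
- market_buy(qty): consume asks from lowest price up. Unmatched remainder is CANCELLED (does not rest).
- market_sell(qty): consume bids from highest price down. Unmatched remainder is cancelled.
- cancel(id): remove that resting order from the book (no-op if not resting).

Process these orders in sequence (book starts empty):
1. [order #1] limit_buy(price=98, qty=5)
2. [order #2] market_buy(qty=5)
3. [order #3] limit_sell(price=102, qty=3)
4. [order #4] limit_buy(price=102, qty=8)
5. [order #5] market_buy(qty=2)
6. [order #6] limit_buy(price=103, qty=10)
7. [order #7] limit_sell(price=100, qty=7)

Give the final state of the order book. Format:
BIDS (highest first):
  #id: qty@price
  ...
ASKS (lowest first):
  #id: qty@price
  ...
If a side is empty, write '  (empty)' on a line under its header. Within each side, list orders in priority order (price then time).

After op 1 [order #1] limit_buy(price=98, qty=5): fills=none; bids=[#1:5@98] asks=[-]
After op 2 [order #2] market_buy(qty=5): fills=none; bids=[#1:5@98] asks=[-]
After op 3 [order #3] limit_sell(price=102, qty=3): fills=none; bids=[#1:5@98] asks=[#3:3@102]
After op 4 [order #4] limit_buy(price=102, qty=8): fills=#4x#3:3@102; bids=[#4:5@102 #1:5@98] asks=[-]
After op 5 [order #5] market_buy(qty=2): fills=none; bids=[#4:5@102 #1:5@98] asks=[-]
After op 6 [order #6] limit_buy(price=103, qty=10): fills=none; bids=[#6:10@103 #4:5@102 #1:5@98] asks=[-]
After op 7 [order #7] limit_sell(price=100, qty=7): fills=#6x#7:7@103; bids=[#6:3@103 #4:5@102 #1:5@98] asks=[-]

Answer: BIDS (highest first):
  #6: 3@103
  #4: 5@102
  #1: 5@98
ASKS (lowest first):
  (empty)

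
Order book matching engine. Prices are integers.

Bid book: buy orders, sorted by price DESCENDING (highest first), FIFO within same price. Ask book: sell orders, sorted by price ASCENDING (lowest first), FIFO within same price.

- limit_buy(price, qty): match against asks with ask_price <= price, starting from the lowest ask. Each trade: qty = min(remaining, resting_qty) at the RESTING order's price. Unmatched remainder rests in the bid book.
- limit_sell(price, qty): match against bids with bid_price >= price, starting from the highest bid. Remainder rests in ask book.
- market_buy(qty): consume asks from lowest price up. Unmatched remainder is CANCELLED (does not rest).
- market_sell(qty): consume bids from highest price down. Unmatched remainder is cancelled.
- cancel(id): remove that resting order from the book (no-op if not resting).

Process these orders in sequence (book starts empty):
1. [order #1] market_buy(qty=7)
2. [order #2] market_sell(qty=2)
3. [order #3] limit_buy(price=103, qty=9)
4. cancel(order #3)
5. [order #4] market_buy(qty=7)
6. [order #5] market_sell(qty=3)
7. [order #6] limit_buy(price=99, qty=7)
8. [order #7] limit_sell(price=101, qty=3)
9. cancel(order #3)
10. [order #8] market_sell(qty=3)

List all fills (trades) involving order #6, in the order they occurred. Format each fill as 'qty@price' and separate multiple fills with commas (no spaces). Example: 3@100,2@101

After op 1 [order #1] market_buy(qty=7): fills=none; bids=[-] asks=[-]
After op 2 [order #2] market_sell(qty=2): fills=none; bids=[-] asks=[-]
After op 3 [order #3] limit_buy(price=103, qty=9): fills=none; bids=[#3:9@103] asks=[-]
After op 4 cancel(order #3): fills=none; bids=[-] asks=[-]
After op 5 [order #4] market_buy(qty=7): fills=none; bids=[-] asks=[-]
After op 6 [order #5] market_sell(qty=3): fills=none; bids=[-] asks=[-]
After op 7 [order #6] limit_buy(price=99, qty=7): fills=none; bids=[#6:7@99] asks=[-]
After op 8 [order #7] limit_sell(price=101, qty=3): fills=none; bids=[#6:7@99] asks=[#7:3@101]
After op 9 cancel(order #3): fills=none; bids=[#6:7@99] asks=[#7:3@101]
After op 10 [order #8] market_sell(qty=3): fills=#6x#8:3@99; bids=[#6:4@99] asks=[#7:3@101]

Answer: 3@99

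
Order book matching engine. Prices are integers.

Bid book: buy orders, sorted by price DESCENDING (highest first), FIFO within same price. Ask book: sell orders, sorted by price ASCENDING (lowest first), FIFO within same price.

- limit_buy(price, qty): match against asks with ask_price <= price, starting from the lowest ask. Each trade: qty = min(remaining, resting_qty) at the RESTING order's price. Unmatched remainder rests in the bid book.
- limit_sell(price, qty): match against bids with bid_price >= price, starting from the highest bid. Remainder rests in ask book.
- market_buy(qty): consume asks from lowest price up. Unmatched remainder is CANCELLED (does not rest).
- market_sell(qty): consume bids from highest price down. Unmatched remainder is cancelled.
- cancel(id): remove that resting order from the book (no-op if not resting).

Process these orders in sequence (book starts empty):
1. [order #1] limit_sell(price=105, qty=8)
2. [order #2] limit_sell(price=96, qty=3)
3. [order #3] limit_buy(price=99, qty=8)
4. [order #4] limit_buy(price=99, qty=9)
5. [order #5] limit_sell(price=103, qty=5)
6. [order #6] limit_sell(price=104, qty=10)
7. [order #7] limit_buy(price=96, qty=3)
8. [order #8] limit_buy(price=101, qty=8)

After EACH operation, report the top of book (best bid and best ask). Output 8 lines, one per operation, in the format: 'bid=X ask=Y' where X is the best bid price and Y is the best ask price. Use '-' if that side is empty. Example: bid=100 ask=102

After op 1 [order #1] limit_sell(price=105, qty=8): fills=none; bids=[-] asks=[#1:8@105]
After op 2 [order #2] limit_sell(price=96, qty=3): fills=none; bids=[-] asks=[#2:3@96 #1:8@105]
After op 3 [order #3] limit_buy(price=99, qty=8): fills=#3x#2:3@96; bids=[#3:5@99] asks=[#1:8@105]
After op 4 [order #4] limit_buy(price=99, qty=9): fills=none; bids=[#3:5@99 #4:9@99] asks=[#1:8@105]
After op 5 [order #5] limit_sell(price=103, qty=5): fills=none; bids=[#3:5@99 #4:9@99] asks=[#5:5@103 #1:8@105]
After op 6 [order #6] limit_sell(price=104, qty=10): fills=none; bids=[#3:5@99 #4:9@99] asks=[#5:5@103 #6:10@104 #1:8@105]
After op 7 [order #7] limit_buy(price=96, qty=3): fills=none; bids=[#3:5@99 #4:9@99 #7:3@96] asks=[#5:5@103 #6:10@104 #1:8@105]
After op 8 [order #8] limit_buy(price=101, qty=8): fills=none; bids=[#8:8@101 #3:5@99 #4:9@99 #7:3@96] asks=[#5:5@103 #6:10@104 #1:8@105]

Answer: bid=- ask=105
bid=- ask=96
bid=99 ask=105
bid=99 ask=105
bid=99 ask=103
bid=99 ask=103
bid=99 ask=103
bid=101 ask=103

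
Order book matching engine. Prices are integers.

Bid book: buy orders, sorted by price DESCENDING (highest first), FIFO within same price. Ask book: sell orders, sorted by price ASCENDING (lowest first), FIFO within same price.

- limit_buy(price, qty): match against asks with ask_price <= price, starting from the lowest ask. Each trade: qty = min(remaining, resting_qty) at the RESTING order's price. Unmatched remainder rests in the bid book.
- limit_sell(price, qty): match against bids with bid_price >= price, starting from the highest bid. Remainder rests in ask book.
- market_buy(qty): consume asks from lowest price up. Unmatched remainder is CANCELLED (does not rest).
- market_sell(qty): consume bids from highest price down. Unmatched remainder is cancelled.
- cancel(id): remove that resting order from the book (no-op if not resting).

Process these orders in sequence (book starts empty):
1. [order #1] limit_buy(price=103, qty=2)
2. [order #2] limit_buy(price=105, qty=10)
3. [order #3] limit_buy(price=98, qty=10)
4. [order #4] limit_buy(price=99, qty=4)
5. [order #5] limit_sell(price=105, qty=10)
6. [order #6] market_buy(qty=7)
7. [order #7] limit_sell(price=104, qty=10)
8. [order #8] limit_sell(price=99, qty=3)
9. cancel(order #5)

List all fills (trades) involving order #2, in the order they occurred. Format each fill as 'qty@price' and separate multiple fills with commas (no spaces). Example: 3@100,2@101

Answer: 10@105

Derivation:
After op 1 [order #1] limit_buy(price=103, qty=2): fills=none; bids=[#1:2@103] asks=[-]
After op 2 [order #2] limit_buy(price=105, qty=10): fills=none; bids=[#2:10@105 #1:2@103] asks=[-]
After op 3 [order #3] limit_buy(price=98, qty=10): fills=none; bids=[#2:10@105 #1:2@103 #3:10@98] asks=[-]
After op 4 [order #4] limit_buy(price=99, qty=4): fills=none; bids=[#2:10@105 #1:2@103 #4:4@99 #3:10@98] asks=[-]
After op 5 [order #5] limit_sell(price=105, qty=10): fills=#2x#5:10@105; bids=[#1:2@103 #4:4@99 #3:10@98] asks=[-]
After op 6 [order #6] market_buy(qty=7): fills=none; bids=[#1:2@103 #4:4@99 #3:10@98] asks=[-]
After op 7 [order #7] limit_sell(price=104, qty=10): fills=none; bids=[#1:2@103 #4:4@99 #3:10@98] asks=[#7:10@104]
After op 8 [order #8] limit_sell(price=99, qty=3): fills=#1x#8:2@103 #4x#8:1@99; bids=[#4:3@99 #3:10@98] asks=[#7:10@104]
After op 9 cancel(order #5): fills=none; bids=[#4:3@99 #3:10@98] asks=[#7:10@104]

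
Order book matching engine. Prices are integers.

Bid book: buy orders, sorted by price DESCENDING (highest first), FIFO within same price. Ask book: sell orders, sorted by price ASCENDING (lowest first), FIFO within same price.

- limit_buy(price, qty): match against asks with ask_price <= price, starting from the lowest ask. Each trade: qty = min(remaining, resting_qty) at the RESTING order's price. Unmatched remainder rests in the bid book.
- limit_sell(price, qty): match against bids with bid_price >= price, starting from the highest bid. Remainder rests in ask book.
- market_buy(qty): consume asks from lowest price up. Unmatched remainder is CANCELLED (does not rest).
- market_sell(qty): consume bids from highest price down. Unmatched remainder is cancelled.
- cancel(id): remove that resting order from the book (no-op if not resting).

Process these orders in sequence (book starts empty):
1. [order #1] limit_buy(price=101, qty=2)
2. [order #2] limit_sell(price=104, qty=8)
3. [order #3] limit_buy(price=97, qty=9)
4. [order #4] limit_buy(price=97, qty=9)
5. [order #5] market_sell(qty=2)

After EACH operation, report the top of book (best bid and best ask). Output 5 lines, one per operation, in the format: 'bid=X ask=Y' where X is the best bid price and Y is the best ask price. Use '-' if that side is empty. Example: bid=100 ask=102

After op 1 [order #1] limit_buy(price=101, qty=2): fills=none; bids=[#1:2@101] asks=[-]
After op 2 [order #2] limit_sell(price=104, qty=8): fills=none; bids=[#1:2@101] asks=[#2:8@104]
After op 3 [order #3] limit_buy(price=97, qty=9): fills=none; bids=[#1:2@101 #3:9@97] asks=[#2:8@104]
After op 4 [order #4] limit_buy(price=97, qty=9): fills=none; bids=[#1:2@101 #3:9@97 #4:9@97] asks=[#2:8@104]
After op 5 [order #5] market_sell(qty=2): fills=#1x#5:2@101; bids=[#3:9@97 #4:9@97] asks=[#2:8@104]

Answer: bid=101 ask=-
bid=101 ask=104
bid=101 ask=104
bid=101 ask=104
bid=97 ask=104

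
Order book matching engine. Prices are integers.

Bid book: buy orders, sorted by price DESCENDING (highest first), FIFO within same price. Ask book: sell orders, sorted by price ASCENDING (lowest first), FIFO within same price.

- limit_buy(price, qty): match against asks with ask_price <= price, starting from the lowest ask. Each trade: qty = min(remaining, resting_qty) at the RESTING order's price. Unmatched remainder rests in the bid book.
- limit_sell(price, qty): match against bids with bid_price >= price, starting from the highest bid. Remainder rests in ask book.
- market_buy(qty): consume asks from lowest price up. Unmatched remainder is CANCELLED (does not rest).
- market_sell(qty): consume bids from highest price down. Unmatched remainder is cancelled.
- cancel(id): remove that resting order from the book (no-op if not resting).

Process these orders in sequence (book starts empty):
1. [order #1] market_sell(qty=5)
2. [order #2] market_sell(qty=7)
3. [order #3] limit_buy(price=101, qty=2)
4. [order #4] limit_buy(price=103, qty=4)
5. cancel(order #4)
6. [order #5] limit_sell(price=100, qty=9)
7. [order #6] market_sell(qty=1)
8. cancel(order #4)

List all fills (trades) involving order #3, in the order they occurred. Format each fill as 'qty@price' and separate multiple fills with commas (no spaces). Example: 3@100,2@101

After op 1 [order #1] market_sell(qty=5): fills=none; bids=[-] asks=[-]
After op 2 [order #2] market_sell(qty=7): fills=none; bids=[-] asks=[-]
After op 3 [order #3] limit_buy(price=101, qty=2): fills=none; bids=[#3:2@101] asks=[-]
After op 4 [order #4] limit_buy(price=103, qty=4): fills=none; bids=[#4:4@103 #3:2@101] asks=[-]
After op 5 cancel(order #4): fills=none; bids=[#3:2@101] asks=[-]
After op 6 [order #5] limit_sell(price=100, qty=9): fills=#3x#5:2@101; bids=[-] asks=[#5:7@100]
After op 7 [order #6] market_sell(qty=1): fills=none; bids=[-] asks=[#5:7@100]
After op 8 cancel(order #4): fills=none; bids=[-] asks=[#5:7@100]

Answer: 2@101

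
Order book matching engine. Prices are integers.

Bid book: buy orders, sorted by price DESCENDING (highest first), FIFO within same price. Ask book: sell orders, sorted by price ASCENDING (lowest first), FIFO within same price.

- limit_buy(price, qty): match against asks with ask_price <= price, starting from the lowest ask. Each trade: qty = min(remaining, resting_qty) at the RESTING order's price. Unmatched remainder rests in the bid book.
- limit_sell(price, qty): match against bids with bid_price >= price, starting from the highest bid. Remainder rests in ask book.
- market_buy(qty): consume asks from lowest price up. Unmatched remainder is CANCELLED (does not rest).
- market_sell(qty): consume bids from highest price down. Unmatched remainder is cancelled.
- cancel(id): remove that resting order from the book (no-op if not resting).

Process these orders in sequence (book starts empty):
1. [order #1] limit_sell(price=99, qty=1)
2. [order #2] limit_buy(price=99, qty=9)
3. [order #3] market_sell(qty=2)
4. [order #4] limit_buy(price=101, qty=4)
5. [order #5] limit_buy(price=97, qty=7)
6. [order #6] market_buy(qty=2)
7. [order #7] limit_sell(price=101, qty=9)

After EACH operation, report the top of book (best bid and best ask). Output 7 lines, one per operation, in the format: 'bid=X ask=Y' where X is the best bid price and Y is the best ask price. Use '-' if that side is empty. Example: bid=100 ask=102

After op 1 [order #1] limit_sell(price=99, qty=1): fills=none; bids=[-] asks=[#1:1@99]
After op 2 [order #2] limit_buy(price=99, qty=9): fills=#2x#1:1@99; bids=[#2:8@99] asks=[-]
After op 3 [order #3] market_sell(qty=2): fills=#2x#3:2@99; bids=[#2:6@99] asks=[-]
After op 4 [order #4] limit_buy(price=101, qty=4): fills=none; bids=[#4:4@101 #2:6@99] asks=[-]
After op 5 [order #5] limit_buy(price=97, qty=7): fills=none; bids=[#4:4@101 #2:6@99 #5:7@97] asks=[-]
After op 6 [order #6] market_buy(qty=2): fills=none; bids=[#4:4@101 #2:6@99 #5:7@97] asks=[-]
After op 7 [order #7] limit_sell(price=101, qty=9): fills=#4x#7:4@101; bids=[#2:6@99 #5:7@97] asks=[#7:5@101]

Answer: bid=- ask=99
bid=99 ask=-
bid=99 ask=-
bid=101 ask=-
bid=101 ask=-
bid=101 ask=-
bid=99 ask=101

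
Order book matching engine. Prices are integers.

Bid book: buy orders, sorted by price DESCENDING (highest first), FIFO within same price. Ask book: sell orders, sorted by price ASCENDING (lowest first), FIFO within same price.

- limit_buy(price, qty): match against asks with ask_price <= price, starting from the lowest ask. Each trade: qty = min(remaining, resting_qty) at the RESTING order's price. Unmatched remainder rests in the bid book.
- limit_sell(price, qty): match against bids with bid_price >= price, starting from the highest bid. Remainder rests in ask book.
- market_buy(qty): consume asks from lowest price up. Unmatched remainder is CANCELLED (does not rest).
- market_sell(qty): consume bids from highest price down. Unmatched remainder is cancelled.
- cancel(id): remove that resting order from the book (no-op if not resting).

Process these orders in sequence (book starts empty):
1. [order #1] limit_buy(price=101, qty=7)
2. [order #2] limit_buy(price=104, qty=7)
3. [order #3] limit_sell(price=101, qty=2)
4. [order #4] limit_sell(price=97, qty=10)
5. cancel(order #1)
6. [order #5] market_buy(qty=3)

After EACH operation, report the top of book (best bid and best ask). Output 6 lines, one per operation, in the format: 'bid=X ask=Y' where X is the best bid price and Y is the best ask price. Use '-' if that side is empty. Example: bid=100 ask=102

Answer: bid=101 ask=-
bid=104 ask=-
bid=104 ask=-
bid=101 ask=-
bid=- ask=-
bid=- ask=-

Derivation:
After op 1 [order #1] limit_buy(price=101, qty=7): fills=none; bids=[#1:7@101] asks=[-]
After op 2 [order #2] limit_buy(price=104, qty=7): fills=none; bids=[#2:7@104 #1:7@101] asks=[-]
After op 3 [order #3] limit_sell(price=101, qty=2): fills=#2x#3:2@104; bids=[#2:5@104 #1:7@101] asks=[-]
After op 4 [order #4] limit_sell(price=97, qty=10): fills=#2x#4:5@104 #1x#4:5@101; bids=[#1:2@101] asks=[-]
After op 5 cancel(order #1): fills=none; bids=[-] asks=[-]
After op 6 [order #5] market_buy(qty=3): fills=none; bids=[-] asks=[-]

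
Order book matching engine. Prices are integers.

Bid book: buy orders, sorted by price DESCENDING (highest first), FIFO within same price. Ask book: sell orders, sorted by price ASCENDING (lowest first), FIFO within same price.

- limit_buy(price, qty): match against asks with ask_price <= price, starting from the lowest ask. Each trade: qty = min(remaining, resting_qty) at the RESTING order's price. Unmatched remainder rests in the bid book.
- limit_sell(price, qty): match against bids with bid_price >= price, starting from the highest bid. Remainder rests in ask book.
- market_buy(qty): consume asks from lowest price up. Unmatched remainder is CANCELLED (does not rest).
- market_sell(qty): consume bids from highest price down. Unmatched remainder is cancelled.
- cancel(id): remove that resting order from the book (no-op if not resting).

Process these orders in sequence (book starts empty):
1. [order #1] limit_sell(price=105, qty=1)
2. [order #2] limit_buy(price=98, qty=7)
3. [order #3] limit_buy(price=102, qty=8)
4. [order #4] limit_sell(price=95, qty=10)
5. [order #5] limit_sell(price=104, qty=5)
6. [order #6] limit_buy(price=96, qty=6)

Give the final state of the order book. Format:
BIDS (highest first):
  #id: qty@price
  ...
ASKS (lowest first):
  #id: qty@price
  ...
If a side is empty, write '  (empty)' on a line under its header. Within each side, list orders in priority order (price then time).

Answer: BIDS (highest first):
  #2: 5@98
  #6: 6@96
ASKS (lowest first):
  #5: 5@104
  #1: 1@105

Derivation:
After op 1 [order #1] limit_sell(price=105, qty=1): fills=none; bids=[-] asks=[#1:1@105]
After op 2 [order #2] limit_buy(price=98, qty=7): fills=none; bids=[#2:7@98] asks=[#1:1@105]
After op 3 [order #3] limit_buy(price=102, qty=8): fills=none; bids=[#3:8@102 #2:7@98] asks=[#1:1@105]
After op 4 [order #4] limit_sell(price=95, qty=10): fills=#3x#4:8@102 #2x#4:2@98; bids=[#2:5@98] asks=[#1:1@105]
After op 5 [order #5] limit_sell(price=104, qty=5): fills=none; bids=[#2:5@98] asks=[#5:5@104 #1:1@105]
After op 6 [order #6] limit_buy(price=96, qty=6): fills=none; bids=[#2:5@98 #6:6@96] asks=[#5:5@104 #1:1@105]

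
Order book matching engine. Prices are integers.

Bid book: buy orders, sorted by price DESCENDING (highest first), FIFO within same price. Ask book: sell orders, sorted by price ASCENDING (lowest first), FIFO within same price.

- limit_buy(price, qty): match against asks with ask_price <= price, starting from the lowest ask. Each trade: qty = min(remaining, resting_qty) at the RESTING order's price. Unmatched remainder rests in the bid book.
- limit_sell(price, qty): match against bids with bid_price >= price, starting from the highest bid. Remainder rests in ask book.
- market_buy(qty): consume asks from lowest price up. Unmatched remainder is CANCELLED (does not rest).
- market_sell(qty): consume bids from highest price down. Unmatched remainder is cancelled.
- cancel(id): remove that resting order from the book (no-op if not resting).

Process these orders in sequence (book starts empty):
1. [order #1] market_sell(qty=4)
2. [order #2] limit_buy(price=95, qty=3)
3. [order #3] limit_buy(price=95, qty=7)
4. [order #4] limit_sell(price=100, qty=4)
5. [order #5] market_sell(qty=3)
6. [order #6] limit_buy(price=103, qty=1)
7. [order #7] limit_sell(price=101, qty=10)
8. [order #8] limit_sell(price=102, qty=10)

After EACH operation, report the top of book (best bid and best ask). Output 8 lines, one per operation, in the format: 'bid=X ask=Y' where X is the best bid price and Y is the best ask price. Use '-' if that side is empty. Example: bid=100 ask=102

After op 1 [order #1] market_sell(qty=4): fills=none; bids=[-] asks=[-]
After op 2 [order #2] limit_buy(price=95, qty=3): fills=none; bids=[#2:3@95] asks=[-]
After op 3 [order #3] limit_buy(price=95, qty=7): fills=none; bids=[#2:3@95 #3:7@95] asks=[-]
After op 4 [order #4] limit_sell(price=100, qty=4): fills=none; bids=[#2:3@95 #3:7@95] asks=[#4:4@100]
After op 5 [order #5] market_sell(qty=3): fills=#2x#5:3@95; bids=[#3:7@95] asks=[#4:4@100]
After op 6 [order #6] limit_buy(price=103, qty=1): fills=#6x#4:1@100; bids=[#3:7@95] asks=[#4:3@100]
After op 7 [order #7] limit_sell(price=101, qty=10): fills=none; bids=[#3:7@95] asks=[#4:3@100 #7:10@101]
After op 8 [order #8] limit_sell(price=102, qty=10): fills=none; bids=[#3:7@95] asks=[#4:3@100 #7:10@101 #8:10@102]

Answer: bid=- ask=-
bid=95 ask=-
bid=95 ask=-
bid=95 ask=100
bid=95 ask=100
bid=95 ask=100
bid=95 ask=100
bid=95 ask=100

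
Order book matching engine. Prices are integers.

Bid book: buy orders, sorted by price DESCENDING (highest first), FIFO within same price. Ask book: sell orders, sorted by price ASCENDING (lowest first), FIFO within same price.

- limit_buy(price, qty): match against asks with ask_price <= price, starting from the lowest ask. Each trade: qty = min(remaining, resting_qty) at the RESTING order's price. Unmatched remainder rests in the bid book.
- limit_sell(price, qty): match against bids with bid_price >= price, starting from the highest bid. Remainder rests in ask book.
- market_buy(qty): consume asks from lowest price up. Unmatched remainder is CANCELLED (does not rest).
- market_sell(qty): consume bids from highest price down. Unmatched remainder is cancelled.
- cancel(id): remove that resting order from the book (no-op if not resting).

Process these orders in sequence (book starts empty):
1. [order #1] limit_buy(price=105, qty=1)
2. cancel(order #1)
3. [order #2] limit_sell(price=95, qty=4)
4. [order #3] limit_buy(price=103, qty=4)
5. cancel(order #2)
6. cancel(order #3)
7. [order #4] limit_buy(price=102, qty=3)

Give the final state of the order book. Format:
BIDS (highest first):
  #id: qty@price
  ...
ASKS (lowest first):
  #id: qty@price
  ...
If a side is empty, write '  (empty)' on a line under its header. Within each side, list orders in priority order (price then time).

After op 1 [order #1] limit_buy(price=105, qty=1): fills=none; bids=[#1:1@105] asks=[-]
After op 2 cancel(order #1): fills=none; bids=[-] asks=[-]
After op 3 [order #2] limit_sell(price=95, qty=4): fills=none; bids=[-] asks=[#2:4@95]
After op 4 [order #3] limit_buy(price=103, qty=4): fills=#3x#2:4@95; bids=[-] asks=[-]
After op 5 cancel(order #2): fills=none; bids=[-] asks=[-]
After op 6 cancel(order #3): fills=none; bids=[-] asks=[-]
After op 7 [order #4] limit_buy(price=102, qty=3): fills=none; bids=[#4:3@102] asks=[-]

Answer: BIDS (highest first):
  #4: 3@102
ASKS (lowest first):
  (empty)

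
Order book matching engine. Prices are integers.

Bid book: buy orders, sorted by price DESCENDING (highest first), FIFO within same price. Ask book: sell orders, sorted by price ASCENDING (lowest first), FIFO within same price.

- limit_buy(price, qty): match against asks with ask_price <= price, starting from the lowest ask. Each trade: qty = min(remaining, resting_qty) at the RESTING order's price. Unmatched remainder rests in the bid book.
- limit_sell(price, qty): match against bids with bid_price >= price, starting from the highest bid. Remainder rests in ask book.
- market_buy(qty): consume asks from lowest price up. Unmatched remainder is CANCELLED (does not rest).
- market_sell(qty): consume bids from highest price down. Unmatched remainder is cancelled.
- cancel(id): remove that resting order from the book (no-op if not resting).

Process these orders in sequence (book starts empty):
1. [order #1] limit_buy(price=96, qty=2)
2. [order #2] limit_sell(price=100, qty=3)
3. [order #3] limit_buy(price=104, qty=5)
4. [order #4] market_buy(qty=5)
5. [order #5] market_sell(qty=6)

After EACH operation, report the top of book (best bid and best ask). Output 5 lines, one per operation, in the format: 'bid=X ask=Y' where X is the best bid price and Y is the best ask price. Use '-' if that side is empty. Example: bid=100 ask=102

Answer: bid=96 ask=-
bid=96 ask=100
bid=104 ask=-
bid=104 ask=-
bid=- ask=-

Derivation:
After op 1 [order #1] limit_buy(price=96, qty=2): fills=none; bids=[#1:2@96] asks=[-]
After op 2 [order #2] limit_sell(price=100, qty=3): fills=none; bids=[#1:2@96] asks=[#2:3@100]
After op 3 [order #3] limit_buy(price=104, qty=5): fills=#3x#2:3@100; bids=[#3:2@104 #1:2@96] asks=[-]
After op 4 [order #4] market_buy(qty=5): fills=none; bids=[#3:2@104 #1:2@96] asks=[-]
After op 5 [order #5] market_sell(qty=6): fills=#3x#5:2@104 #1x#5:2@96; bids=[-] asks=[-]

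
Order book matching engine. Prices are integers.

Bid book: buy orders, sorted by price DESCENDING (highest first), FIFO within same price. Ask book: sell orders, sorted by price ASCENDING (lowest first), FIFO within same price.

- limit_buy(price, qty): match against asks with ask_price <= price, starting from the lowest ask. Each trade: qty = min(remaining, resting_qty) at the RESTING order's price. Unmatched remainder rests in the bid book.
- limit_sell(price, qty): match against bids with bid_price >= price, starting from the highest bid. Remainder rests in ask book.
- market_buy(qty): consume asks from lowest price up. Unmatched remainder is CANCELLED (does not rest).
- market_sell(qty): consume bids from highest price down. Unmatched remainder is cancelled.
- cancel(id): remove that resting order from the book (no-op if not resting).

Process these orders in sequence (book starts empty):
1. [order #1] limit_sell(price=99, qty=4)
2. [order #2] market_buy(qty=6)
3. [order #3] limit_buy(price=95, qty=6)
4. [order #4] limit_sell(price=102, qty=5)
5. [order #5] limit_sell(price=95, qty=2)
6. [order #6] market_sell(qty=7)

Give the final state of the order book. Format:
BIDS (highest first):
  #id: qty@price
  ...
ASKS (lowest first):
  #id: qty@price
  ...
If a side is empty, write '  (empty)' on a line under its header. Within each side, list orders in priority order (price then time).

Answer: BIDS (highest first):
  (empty)
ASKS (lowest first):
  #4: 5@102

Derivation:
After op 1 [order #1] limit_sell(price=99, qty=4): fills=none; bids=[-] asks=[#1:4@99]
After op 2 [order #2] market_buy(qty=6): fills=#2x#1:4@99; bids=[-] asks=[-]
After op 3 [order #3] limit_buy(price=95, qty=6): fills=none; bids=[#3:6@95] asks=[-]
After op 4 [order #4] limit_sell(price=102, qty=5): fills=none; bids=[#3:6@95] asks=[#4:5@102]
After op 5 [order #5] limit_sell(price=95, qty=2): fills=#3x#5:2@95; bids=[#3:4@95] asks=[#4:5@102]
After op 6 [order #6] market_sell(qty=7): fills=#3x#6:4@95; bids=[-] asks=[#4:5@102]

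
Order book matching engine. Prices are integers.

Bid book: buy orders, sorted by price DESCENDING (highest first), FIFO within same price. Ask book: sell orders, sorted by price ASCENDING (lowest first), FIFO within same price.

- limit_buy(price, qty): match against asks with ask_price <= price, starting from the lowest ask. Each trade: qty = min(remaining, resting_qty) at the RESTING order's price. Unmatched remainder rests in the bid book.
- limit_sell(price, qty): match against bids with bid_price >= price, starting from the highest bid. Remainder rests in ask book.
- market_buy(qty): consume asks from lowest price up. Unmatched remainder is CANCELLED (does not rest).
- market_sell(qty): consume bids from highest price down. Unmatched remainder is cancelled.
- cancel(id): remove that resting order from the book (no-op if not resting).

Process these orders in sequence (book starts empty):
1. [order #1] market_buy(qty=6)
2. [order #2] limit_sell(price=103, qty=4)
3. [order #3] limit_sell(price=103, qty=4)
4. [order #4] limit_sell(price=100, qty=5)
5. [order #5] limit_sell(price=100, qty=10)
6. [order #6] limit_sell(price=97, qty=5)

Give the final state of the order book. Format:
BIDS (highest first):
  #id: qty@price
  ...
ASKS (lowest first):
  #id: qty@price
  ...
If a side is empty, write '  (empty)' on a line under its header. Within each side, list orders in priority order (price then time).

Answer: BIDS (highest first):
  (empty)
ASKS (lowest first):
  #6: 5@97
  #4: 5@100
  #5: 10@100
  #2: 4@103
  #3: 4@103

Derivation:
After op 1 [order #1] market_buy(qty=6): fills=none; bids=[-] asks=[-]
After op 2 [order #2] limit_sell(price=103, qty=4): fills=none; bids=[-] asks=[#2:4@103]
After op 3 [order #3] limit_sell(price=103, qty=4): fills=none; bids=[-] asks=[#2:4@103 #3:4@103]
After op 4 [order #4] limit_sell(price=100, qty=5): fills=none; bids=[-] asks=[#4:5@100 #2:4@103 #3:4@103]
After op 5 [order #5] limit_sell(price=100, qty=10): fills=none; bids=[-] asks=[#4:5@100 #5:10@100 #2:4@103 #3:4@103]
After op 6 [order #6] limit_sell(price=97, qty=5): fills=none; bids=[-] asks=[#6:5@97 #4:5@100 #5:10@100 #2:4@103 #3:4@103]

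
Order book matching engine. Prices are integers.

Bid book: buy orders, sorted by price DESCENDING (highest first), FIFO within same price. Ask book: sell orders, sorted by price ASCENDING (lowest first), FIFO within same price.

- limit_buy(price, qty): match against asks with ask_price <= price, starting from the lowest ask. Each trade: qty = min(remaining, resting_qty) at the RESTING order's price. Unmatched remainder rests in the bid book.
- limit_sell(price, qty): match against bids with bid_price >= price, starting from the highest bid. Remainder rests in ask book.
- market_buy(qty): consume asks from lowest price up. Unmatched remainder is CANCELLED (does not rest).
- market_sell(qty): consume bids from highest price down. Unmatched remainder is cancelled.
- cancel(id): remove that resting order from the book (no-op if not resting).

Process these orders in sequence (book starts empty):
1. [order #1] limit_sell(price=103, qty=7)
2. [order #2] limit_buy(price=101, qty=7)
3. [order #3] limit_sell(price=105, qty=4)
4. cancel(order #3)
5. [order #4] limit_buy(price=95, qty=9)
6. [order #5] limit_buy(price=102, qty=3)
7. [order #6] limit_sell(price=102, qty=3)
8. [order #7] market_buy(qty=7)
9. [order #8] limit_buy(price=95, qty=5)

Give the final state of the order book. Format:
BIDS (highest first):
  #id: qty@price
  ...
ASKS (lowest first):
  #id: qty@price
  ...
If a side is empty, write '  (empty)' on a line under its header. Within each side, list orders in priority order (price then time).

After op 1 [order #1] limit_sell(price=103, qty=7): fills=none; bids=[-] asks=[#1:7@103]
After op 2 [order #2] limit_buy(price=101, qty=7): fills=none; bids=[#2:7@101] asks=[#1:7@103]
After op 3 [order #3] limit_sell(price=105, qty=4): fills=none; bids=[#2:7@101] asks=[#1:7@103 #3:4@105]
After op 4 cancel(order #3): fills=none; bids=[#2:7@101] asks=[#1:7@103]
After op 5 [order #4] limit_buy(price=95, qty=9): fills=none; bids=[#2:7@101 #4:9@95] asks=[#1:7@103]
After op 6 [order #5] limit_buy(price=102, qty=3): fills=none; bids=[#5:3@102 #2:7@101 #4:9@95] asks=[#1:7@103]
After op 7 [order #6] limit_sell(price=102, qty=3): fills=#5x#6:3@102; bids=[#2:7@101 #4:9@95] asks=[#1:7@103]
After op 8 [order #7] market_buy(qty=7): fills=#7x#1:7@103; bids=[#2:7@101 #4:9@95] asks=[-]
After op 9 [order #8] limit_buy(price=95, qty=5): fills=none; bids=[#2:7@101 #4:9@95 #8:5@95] asks=[-]

Answer: BIDS (highest first):
  #2: 7@101
  #4: 9@95
  #8: 5@95
ASKS (lowest first):
  (empty)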